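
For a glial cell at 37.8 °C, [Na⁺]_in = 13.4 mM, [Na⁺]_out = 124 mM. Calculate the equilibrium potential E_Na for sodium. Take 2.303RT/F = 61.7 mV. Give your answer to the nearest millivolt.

E = (61.7/z) · log₁₀([Na⁺]_out/[Na⁺]_in) with z = +1.
= (61.7/1) · log₁₀(124/13.4) = 61.70 · log₁₀(9.254)
= 61.70 · (0.9663) = 59.62 mV

60 mV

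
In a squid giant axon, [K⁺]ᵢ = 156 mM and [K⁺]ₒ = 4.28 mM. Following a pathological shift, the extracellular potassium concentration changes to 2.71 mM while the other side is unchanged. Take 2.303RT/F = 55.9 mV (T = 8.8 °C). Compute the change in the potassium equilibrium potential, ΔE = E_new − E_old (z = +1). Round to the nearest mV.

-11 mV

E_old = (55.9/1)·log₁₀(4.28/156) = -87.30 mV
E_new = (55.9/1)·log₁₀(2.71/156) = -98.39 mV
ΔE = -98.39 − (-87.30) = -11.09 mV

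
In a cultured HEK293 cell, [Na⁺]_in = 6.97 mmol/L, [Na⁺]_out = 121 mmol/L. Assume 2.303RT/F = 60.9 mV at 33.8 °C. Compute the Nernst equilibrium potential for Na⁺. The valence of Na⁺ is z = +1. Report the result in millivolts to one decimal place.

75.5 mV

E = (60.9/z) · log₁₀([Na⁺]_out/[Na⁺]_in) with z = +1.
= (60.9/1) · log₁₀(121/6.97) = 60.90 · log₁₀(17.36)
= 60.90 · (1.2396) = 75.49 mV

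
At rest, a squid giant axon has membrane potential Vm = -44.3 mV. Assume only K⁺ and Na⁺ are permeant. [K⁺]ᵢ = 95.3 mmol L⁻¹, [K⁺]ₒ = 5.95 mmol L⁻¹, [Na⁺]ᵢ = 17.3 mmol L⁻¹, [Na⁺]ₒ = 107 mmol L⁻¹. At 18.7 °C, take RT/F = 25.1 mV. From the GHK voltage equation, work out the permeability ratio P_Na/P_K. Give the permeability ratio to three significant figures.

Let α = P_Na/P_K. GHK: Vm = 25.1·ln[(Kₒ + α·Naₒ)/(Kᵢ + α·Naᵢ)].
e^(Vm/25.1) = e^(-44.3/25.1) = 0.1712
So 0.1712·(Kᵢ + α·Naᵢ) = Kₒ + α·Naₒ → α = (0.1712·95.3 − 5.95) / (107.0 − 0.1712·17.3)
α = (16.32 − 5.95) / (107.0 − 2.962) = 10.37/104 = 0.09963

0.0996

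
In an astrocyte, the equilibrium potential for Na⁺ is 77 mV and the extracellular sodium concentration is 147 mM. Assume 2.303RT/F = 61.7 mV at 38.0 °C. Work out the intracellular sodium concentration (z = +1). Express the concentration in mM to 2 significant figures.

Nernst: E = (61.7/1) · log₁₀([out]/[in]), so log₁₀([out]/[in]) = 77.0 × 1 / 61.7 = 1.2480.
[out]/[in] = 10^(1.2480) = 17.7.
[in] = 147 / 17.7 = 8.305 mM.

8.3 mM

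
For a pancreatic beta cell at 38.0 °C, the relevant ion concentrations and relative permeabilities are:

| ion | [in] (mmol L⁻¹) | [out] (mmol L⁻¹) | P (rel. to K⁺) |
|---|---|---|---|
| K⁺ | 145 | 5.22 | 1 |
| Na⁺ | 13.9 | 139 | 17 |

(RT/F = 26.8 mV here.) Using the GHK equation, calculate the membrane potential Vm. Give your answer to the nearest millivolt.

49 mV

Vm = 26.8 · ln[(Σ P·[cation]ₒ + Σ P·[anion]ᵢ) / (Σ P·[cation]ᵢ + Σ P·[anion]ₒ)]
Numerator = 1×5.22 + 17×139 = 2368
Denominator = 1×145 + 17×13.9 = 381.3
Vm = 26.8 · ln(6.2109) = 26.8 × (1.8263) = 48.95 mV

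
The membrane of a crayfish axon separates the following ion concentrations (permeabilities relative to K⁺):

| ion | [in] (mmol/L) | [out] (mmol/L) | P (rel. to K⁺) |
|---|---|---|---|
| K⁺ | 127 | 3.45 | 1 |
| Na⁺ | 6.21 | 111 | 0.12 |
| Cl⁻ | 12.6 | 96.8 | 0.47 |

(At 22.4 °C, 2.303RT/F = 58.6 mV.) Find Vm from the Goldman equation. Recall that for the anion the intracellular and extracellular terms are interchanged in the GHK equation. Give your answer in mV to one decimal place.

Vm = 58.6 · log₁₀[(Σ P·[cation]ₒ + Σ P·[anion]ᵢ) / (Σ P·[cation]ᵢ + Σ P·[anion]ₒ)]
Numerator = 1×3.45 + 0.12×111 + 0.47×12.6 = 22.69
Denominator = 1×127 + 0.12×6.21 + 0.47×96.8 = 173.2
Vm = 58.6 · log₁₀(0.13099) = 58.6 × (-0.8828) = -51.73 mV

-51.7 mV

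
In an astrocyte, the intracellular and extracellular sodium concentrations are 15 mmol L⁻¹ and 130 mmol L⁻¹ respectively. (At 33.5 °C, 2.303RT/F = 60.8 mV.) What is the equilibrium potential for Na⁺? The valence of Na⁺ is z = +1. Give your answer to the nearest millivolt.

E = (60.8/z) · log₁₀([Na⁺]_out/[Na⁺]_in) with z = +1.
= (60.8/1) · log₁₀(130/15) = 60.80 · log₁₀(8.667)
= 60.80 · (0.9379) = 57.02 mV

57 mV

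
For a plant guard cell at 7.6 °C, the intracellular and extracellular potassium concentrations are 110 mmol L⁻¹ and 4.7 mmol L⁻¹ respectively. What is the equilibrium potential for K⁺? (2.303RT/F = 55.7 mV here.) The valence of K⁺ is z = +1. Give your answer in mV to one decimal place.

-76.3 mV

E = (55.7/z) · log₁₀([K⁺]_out/[K⁺]_in) with z = +1.
= (55.7/1) · log₁₀(4.7/110) = 55.70 · log₁₀(0.04273)
= 55.70 · (-1.3693) = -76.27 mV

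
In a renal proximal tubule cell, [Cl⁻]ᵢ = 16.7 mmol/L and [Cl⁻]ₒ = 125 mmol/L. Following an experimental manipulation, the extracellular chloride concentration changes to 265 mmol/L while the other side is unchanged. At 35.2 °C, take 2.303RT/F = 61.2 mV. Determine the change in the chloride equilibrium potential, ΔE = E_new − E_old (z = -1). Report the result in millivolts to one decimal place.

E_old = (61.2/-1)·log₁₀(125/16.7) = -53.50 mV
E_new = (61.2/-1)·log₁₀(265/16.7) = -73.47 mV
ΔE = -73.47 − (-53.50) = -19.97 mV

-20.0 mV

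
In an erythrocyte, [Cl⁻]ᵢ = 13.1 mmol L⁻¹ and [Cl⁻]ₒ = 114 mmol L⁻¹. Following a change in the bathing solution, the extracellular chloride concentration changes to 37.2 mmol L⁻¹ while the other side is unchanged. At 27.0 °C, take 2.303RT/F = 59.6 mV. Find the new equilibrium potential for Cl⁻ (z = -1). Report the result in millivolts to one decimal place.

After the shift: [Cl⁻]_out = 37.2, [Cl⁻]_in = 13.1 mmol L⁻¹.
E_new = (59.6/-1)·log₁₀(37.2/13.1) = -59.60 · (0.4533) = -27.01 mV

-27.0 mV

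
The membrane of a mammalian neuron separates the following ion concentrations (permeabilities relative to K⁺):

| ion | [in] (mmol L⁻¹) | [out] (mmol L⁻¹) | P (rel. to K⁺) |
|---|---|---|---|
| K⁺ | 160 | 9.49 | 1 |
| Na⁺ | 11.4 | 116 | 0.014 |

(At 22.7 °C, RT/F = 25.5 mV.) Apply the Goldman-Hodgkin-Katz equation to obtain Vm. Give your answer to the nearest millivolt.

-68 mV

Vm = 25.5 · ln[(Σ P·[cation]ₒ + Σ P·[anion]ᵢ) / (Σ P·[cation]ᵢ + Σ P·[anion]ₒ)]
Numerator = 1×9.49 + 0.014×116 = 11.11
Denominator = 1×160 + 0.014×11.4 = 160.2
Vm = 25.5 · ln(0.069393) = 25.5 × (-2.6680) = -68.03 mV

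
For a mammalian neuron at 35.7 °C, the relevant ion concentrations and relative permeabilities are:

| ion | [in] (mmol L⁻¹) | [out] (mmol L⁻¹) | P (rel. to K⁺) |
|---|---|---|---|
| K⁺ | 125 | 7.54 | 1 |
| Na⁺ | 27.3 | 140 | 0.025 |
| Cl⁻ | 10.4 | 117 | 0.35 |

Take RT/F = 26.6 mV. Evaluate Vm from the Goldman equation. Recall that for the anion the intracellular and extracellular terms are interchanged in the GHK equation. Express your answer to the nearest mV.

-65 mV

Vm = 26.6 · ln[(Σ P·[cation]ₒ + Σ P·[anion]ᵢ) / (Σ P·[cation]ᵢ + Σ P·[anion]ₒ)]
Numerator = 1×7.54 + 0.025×140 + 0.35×10.4 = 14.68
Denominator = 1×125 + 0.025×27.3 + 0.35×117 = 166.6
Vm = 26.6 · ln(0.088098) = 26.6 × (-2.4293) = -64.62 mV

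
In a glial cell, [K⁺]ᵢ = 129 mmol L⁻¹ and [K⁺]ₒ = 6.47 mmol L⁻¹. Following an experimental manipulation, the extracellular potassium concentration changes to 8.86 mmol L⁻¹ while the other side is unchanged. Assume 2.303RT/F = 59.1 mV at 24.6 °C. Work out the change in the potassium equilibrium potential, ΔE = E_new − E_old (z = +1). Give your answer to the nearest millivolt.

E_old = (59.1/1)·log₁₀(6.47/129) = -76.81 mV
E_new = (59.1/1)·log₁₀(8.86/129) = -68.74 mV
ΔE = -68.74 − (-76.81) = 8.07 mV

8 mV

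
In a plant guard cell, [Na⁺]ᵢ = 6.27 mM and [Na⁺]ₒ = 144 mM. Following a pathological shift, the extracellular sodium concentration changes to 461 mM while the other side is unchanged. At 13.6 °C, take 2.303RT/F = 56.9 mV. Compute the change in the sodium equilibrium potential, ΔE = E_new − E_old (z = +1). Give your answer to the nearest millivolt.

E_old = (56.9/1)·log₁₀(144/6.27) = 77.45 mV
E_new = (56.9/1)·log₁₀(461/6.27) = 106.20 mV
ΔE = 106.20 − (77.45) = 28.75 mV

29 mV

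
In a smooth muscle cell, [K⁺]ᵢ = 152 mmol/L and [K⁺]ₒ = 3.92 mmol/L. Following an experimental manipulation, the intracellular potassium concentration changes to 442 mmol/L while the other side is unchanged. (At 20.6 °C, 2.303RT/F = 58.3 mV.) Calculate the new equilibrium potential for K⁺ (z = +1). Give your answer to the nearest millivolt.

After the shift: [K⁺]_out = 3.92, [K⁺]_in = 442 mmol/L.
E_new = (58.3/1)·log₁₀(3.92/442) = 58.30 · (-2.0521) = -119.64 mV

-120 mV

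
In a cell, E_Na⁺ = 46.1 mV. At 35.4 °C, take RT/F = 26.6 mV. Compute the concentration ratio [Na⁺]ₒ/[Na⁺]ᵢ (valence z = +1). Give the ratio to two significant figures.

5.7

ln([out]/[in]) = E·z/(26.6) = 46.1 × 1 / 26.6 = 1.7331
[out]/[in] = e^(1.7331) = 5.658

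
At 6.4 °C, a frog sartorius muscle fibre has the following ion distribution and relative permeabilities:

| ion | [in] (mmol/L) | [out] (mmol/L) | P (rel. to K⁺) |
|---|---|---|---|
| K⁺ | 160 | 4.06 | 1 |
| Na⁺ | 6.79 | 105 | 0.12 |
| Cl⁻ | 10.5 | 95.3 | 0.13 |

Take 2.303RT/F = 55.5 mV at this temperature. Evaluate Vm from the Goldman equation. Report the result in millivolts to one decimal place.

Vm = 55.5 · log₁₀[(Σ P·[cation]ₒ + Σ P·[anion]ᵢ) / (Σ P·[cation]ᵢ + Σ P·[anion]ₒ)]
Numerator = 1×4.06 + 0.12×105 + 0.13×10.5 = 18.02
Denominator = 1×160 + 0.12×6.79 + 0.13×95.3 = 173.2
Vm = 55.5 · log₁₀(0.10407) = 55.5 × (-0.9827) = -54.54 mV

-54.5 mV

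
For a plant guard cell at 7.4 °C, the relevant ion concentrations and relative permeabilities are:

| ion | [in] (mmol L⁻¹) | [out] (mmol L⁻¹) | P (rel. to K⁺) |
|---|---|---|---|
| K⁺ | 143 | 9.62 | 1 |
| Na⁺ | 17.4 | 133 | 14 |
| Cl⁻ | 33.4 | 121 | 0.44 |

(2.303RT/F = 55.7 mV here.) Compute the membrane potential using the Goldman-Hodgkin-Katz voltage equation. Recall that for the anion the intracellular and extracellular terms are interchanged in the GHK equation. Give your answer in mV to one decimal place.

Vm = 55.7 · log₁₀[(Σ P·[cation]ₒ + Σ P·[anion]ᵢ) / (Σ P·[cation]ᵢ + Σ P·[anion]ₒ)]
Numerator = 1×9.62 + 14×133 + 0.44×33.4 = 1886
Denominator = 1×143 + 14×17.4 + 0.44×121 = 439.8
Vm = 55.7 · log₁₀(4.2886) = 55.7 × (0.6323) = 35.22 mV

35.2 mV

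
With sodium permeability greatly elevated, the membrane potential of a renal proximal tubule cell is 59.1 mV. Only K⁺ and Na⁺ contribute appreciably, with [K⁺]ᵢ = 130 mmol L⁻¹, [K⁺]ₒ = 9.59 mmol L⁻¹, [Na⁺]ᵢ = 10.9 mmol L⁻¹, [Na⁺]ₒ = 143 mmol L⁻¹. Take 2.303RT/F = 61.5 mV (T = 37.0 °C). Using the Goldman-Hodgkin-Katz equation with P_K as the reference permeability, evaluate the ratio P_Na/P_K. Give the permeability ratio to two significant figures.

Let α = P_Na/P_K. GHK: Vm = 61.5·log₁₀[(Kₒ + α·Naₒ)/(Kᵢ + α·Naᵢ)].
10^(Vm/61.5) = 10^(59.1/61.5) = 9.1406
So 9.1406·(Kᵢ + α·Naᵢ) = Kₒ + α·Naₒ → α = (9.1406·130.0 − 9.59) / (143.0 − 9.1406·10.9)
α = (1188 − 9.59) / (143.0 − 99.63) = 1179/43.37 = 27.18

27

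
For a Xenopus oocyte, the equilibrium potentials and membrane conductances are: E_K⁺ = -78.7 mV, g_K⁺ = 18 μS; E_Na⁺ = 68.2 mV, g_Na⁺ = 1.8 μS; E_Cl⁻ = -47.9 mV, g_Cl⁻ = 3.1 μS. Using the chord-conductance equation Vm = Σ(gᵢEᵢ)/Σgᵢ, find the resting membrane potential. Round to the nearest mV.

-63 mV

Σ gᵢEᵢ = 18·(-78.7) + 1.8·(68.2) + 3.1·(-47.9) = -1442.33
Σ gᵢ = 18 + 1.8 + 3.1 = 22.9
Vm = -1442.33 / 22.9 = -62.98 mV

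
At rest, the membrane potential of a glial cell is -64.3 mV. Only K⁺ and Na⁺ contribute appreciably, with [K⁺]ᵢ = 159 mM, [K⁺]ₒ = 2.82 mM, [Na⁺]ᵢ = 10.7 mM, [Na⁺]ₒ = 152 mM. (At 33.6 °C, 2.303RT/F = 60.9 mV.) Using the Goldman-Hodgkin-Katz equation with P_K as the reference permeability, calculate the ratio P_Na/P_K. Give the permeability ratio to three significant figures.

0.0739

Let α = P_Na/P_K. GHK: Vm = 60.9·log₁₀[(Kₒ + α·Naₒ)/(Kᵢ + α·Naᵢ)].
10^(Vm/60.9) = 10^(-64.3/60.9) = 0.087937
So 0.087937·(Kᵢ + α·Naᵢ) = Kₒ + α·Naₒ → α = (0.087937·159.0 − 2.82) / (152.0 − 0.087937·10.7)
α = (13.98 − 2.82) / (152.0 − 0.9409) = 11.16/151.1 = 0.07389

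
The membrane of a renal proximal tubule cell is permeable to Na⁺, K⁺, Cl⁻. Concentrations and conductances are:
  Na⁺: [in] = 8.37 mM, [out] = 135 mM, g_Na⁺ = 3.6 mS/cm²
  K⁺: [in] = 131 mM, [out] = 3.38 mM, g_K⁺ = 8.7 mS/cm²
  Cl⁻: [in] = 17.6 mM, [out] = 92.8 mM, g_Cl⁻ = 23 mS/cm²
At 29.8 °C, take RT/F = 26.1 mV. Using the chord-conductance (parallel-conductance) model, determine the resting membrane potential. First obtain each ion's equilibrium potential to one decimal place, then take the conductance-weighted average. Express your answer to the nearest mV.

-44 mV

E_Na⁺ = (26.1/1)·ln(135/8.37) = 72.6 mV
E_K⁺ = (26.1/1)·ln(3.38/131) = -95.5 mV
E_Cl⁻ = (26.1/-1)·ln(92.8/17.6) = -43.4 mV
Vm = (Σ gᵢEᵢ)/(Σ gᵢ) = (3.6·72.6 + 8.7·-95.5 + 23·-43.4) / (3.6 + 8.7 + 23)
= -1567.69 / 35.3 = -44.41 mV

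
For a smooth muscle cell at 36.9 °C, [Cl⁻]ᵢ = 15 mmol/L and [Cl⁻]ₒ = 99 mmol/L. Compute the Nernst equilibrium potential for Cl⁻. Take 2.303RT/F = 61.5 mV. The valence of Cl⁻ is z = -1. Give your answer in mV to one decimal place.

-50.4 mV

E = (61.5/z) · log₁₀([Cl⁻]_out/[Cl⁻]_in) with z = -1.
For an anion, dividing by z = -1 reverses the sign.
= (61.5/-1) · log₁₀(99/15) = -61.50 · log₁₀(6.6)
= -61.50 · (0.8195) = -50.40 mV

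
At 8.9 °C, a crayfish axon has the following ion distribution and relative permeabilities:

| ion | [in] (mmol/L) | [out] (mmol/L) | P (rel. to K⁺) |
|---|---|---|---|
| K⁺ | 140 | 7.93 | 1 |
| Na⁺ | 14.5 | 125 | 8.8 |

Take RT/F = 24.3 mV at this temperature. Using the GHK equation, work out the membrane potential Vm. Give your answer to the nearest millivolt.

35 mV

Vm = 24.3 · ln[(Σ P·[cation]ₒ + Σ P·[anion]ᵢ) / (Σ P·[cation]ᵢ + Σ P·[anion]ₒ)]
Numerator = 1×7.93 + 8.8×125 = 1108
Denominator = 1×140 + 8.8×14.5 = 267.6
Vm = 24.3 · ln(4.1402) = 24.3 × (1.4208) = 34.52 mV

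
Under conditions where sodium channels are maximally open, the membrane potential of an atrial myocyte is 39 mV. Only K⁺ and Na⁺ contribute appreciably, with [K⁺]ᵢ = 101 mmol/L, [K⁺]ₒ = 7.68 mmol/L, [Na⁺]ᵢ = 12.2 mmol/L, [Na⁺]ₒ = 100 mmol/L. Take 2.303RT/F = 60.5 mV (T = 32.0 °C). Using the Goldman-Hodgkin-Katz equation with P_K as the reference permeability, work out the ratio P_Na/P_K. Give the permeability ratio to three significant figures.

Let α = P_Na/P_K. GHK: Vm = 60.5·log₁₀[(Kₒ + α·Naₒ)/(Kᵢ + α·Naᵢ)].
10^(Vm/60.5) = 10^(39.0/60.5) = 4.4119
So 4.4119·(Kᵢ + α·Naᵢ) = Kₒ + α·Naₒ → α = (4.4119·101.0 − 7.68) / (100.0 − 4.4119·12.2)
α = (445.6 − 7.68) / (100.0 − 53.83) = 437.9/46.17 = 9.484

9.48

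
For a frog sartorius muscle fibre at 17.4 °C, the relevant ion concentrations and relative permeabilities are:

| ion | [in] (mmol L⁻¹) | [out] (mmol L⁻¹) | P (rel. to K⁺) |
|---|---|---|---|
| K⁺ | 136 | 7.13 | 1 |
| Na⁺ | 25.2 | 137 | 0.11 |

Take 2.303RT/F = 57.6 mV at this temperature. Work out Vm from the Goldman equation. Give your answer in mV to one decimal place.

-45.8 mV

Vm = 57.6 · log₁₀[(Σ P·[cation]ₒ + Σ P·[anion]ᵢ) / (Σ P·[cation]ᵢ + Σ P·[anion]ₒ)]
Numerator = 1×7.13 + 0.11×137 = 22.2
Denominator = 1×136 + 0.11×25.2 = 138.8
Vm = 57.6 · log₁₀(0.15997) = 57.6 × (-0.7959) = -45.85 mV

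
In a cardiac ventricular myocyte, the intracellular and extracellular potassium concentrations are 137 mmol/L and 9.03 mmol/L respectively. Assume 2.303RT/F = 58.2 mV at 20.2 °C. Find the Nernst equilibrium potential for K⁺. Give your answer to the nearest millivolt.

E = (58.2/z) · log₁₀([K⁺]_out/[K⁺]_in) with z = +1.
= (58.2/1) · log₁₀(9.03/137) = 58.20 · log₁₀(0.06591)
= 58.20 · (-1.1810) = -68.74 mV

-69 mV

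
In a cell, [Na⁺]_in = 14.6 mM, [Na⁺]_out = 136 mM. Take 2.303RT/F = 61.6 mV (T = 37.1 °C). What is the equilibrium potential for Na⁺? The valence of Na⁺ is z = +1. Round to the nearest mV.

E = (61.6/z) · log₁₀([Na⁺]_out/[Na⁺]_in) with z = +1.
= (61.6/1) · log₁₀(136/14.6) = 61.60 · log₁₀(9.315)
= 61.60 · (0.9692) = 59.70 mV

60 mV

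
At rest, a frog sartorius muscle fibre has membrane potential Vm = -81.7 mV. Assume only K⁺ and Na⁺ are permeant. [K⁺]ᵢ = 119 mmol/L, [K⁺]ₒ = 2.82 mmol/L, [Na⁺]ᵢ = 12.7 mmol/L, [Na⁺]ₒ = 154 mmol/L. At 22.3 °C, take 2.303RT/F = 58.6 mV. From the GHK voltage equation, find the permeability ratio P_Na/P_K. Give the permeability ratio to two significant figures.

Let α = P_Na/P_K. GHK: Vm = 58.6·log₁₀[(Kₒ + α·Naₒ)/(Kᵢ + α·Naᵢ)].
10^(Vm/58.6) = 10^(-81.7/58.6) = 0.040346
So 0.040346·(Kᵢ + α·Naᵢ) = Kₒ + α·Naₒ → α = (0.040346·119.0 − 2.82) / (154.0 − 0.040346·12.7)
α = (4.801 − 2.82) / (154.0 − 0.5124) = 1.981/153.5 = 0.01291

0.013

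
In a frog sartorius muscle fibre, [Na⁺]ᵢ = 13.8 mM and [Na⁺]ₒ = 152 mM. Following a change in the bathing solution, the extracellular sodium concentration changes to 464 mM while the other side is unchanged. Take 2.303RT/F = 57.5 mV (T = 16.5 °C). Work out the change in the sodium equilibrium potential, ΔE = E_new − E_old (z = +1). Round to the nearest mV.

E_old = (57.5/1)·log₁₀(152/13.8) = 59.91 mV
E_new = (57.5/1)·log₁₀(464/13.8) = 87.78 mV
ΔE = 87.78 − (59.91) = 27.87 mV

28 mV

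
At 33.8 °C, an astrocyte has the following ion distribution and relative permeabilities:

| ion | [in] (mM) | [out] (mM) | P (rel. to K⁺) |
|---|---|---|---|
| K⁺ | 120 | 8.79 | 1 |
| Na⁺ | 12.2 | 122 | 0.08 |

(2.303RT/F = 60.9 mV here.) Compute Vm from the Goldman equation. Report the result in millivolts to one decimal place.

-49.6 mV

Vm = 60.9 · log₁₀[(Σ P·[cation]ₒ + Σ P·[anion]ᵢ) / (Σ P·[cation]ᵢ + Σ P·[anion]ₒ)]
Numerator = 1×8.79 + 0.08×122 = 18.55
Denominator = 1×120 + 0.08×12.2 = 121
Vm = 60.9 · log₁₀(0.15334) = 60.9 × (-0.8144) = -49.59 mV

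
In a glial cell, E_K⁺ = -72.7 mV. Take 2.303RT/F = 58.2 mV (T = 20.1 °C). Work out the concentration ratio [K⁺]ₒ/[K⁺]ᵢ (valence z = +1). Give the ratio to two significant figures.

0.056

log₁₀([out]/[in]) = E·z/(58.2) = -72.7 × 1 / 58.2 = -1.2491
[out]/[in] = 10^(-1.2491) = 0.05635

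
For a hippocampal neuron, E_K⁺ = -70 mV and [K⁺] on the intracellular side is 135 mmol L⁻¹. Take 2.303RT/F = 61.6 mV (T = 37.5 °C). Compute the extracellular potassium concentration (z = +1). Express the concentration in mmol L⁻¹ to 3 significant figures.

Nernst: E = (61.6/1) · log₁₀([out]/[in]), so log₁₀([out]/[in]) = -70.0 × 1 / 61.6 = -1.1364.
[out]/[in] = 10^(-1.1364) = 0.07305.
[out] = 0.07305 × 135 = 9.862 mmol L⁻¹.

9.86 mmol L⁻¹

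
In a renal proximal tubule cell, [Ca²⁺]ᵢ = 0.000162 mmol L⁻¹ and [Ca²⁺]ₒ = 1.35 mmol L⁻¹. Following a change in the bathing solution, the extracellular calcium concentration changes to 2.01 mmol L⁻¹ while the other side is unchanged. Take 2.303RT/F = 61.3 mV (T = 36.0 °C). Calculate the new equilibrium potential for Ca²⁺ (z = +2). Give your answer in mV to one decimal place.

After the shift: [Ca²⁺]_out = 2.01, [Ca²⁺]_in = 0.000162 mmol L⁻¹.
E_new = (61.3/2)·log₁₀(2.01/0.000162) = 30.65 · (4.0937) = 125.47 mV

125.5 mV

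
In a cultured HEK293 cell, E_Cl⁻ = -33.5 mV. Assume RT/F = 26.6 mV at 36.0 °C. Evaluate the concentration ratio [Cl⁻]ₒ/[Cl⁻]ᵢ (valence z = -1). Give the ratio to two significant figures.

3.5

ln([out]/[in]) = E·z/(26.6) = -33.5 × -1 / 26.6 = 1.2594
[out]/[in] = e^(1.2594) = 3.523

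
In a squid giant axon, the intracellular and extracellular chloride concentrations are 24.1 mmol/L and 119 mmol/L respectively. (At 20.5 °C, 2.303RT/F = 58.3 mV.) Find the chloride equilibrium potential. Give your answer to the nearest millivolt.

E = (58.3/z) · log₁₀([Cl⁻]_out/[Cl⁻]_in) with z = -1.
For an anion, dividing by z = -1 reverses the sign.
= (58.3/-1) · log₁₀(119/24.1) = -58.30 · log₁₀(4.938)
= -58.30 · (0.6935) = -40.43 mV

-40 mV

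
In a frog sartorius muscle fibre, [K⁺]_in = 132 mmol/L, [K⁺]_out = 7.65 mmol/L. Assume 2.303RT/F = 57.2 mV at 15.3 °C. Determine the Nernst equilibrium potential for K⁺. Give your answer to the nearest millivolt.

E = (57.2/z) · log₁₀([K⁺]_out/[K⁺]_in) with z = +1.
= (57.2/1) · log₁₀(7.65/132) = 57.20 · log₁₀(0.05795)
= 57.20 · (-1.2369) = -70.75 mV

-71 mV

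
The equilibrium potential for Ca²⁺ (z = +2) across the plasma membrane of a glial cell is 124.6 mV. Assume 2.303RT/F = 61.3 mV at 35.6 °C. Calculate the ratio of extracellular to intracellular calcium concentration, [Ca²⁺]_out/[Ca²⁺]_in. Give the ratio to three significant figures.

log₁₀([out]/[in]) = E·z/(61.3) = 124.6 × 2 / 61.3 = 4.0653
[out]/[in] = 10^(4.0653) = 1.162e+04

11600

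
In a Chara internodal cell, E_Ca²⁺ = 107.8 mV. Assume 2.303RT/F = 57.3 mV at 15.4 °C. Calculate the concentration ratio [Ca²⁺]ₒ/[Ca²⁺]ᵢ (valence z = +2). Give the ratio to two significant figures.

log₁₀([out]/[in]) = E·z/(57.3) = 107.8 × 2 / 57.3 = 3.7627
[out]/[in] = 10^(3.7627) = 5790

5800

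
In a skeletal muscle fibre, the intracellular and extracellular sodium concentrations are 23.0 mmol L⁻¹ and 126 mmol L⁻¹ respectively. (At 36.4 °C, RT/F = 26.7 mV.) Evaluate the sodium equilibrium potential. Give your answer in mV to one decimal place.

E = (26.7/z) · ln([Na⁺]_out/[Na⁺]_in) with z = +1.
= (26.7/1) · ln(126/23.0) = 26.70 · ln(5.478)
= 26.70 · (1.7008) = 45.41 mV

45.4 mV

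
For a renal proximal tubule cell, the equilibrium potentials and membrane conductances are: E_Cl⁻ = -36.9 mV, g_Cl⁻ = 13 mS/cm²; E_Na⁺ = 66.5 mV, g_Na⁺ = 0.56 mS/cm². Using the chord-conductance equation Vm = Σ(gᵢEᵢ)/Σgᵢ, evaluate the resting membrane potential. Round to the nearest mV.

Σ gᵢEᵢ = 13·(-36.9) + 0.56·(66.5) = -442.46
Σ gᵢ = 13 + 0.56 = 13.56
Vm = -442.46 / 13.56 = -32.63 mV

-33 mV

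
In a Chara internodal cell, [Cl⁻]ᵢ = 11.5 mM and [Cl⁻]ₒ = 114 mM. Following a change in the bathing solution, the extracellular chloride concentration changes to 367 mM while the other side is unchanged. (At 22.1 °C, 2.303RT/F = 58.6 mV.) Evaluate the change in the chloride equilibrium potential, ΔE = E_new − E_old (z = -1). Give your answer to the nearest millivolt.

E_old = (58.6/-1)·log₁₀(114/11.5) = -58.38 mV
E_new = (58.6/-1)·log₁₀(367/11.5) = -88.13 mV
ΔE = -88.13 − (-58.38) = -29.75 mV

-30 mV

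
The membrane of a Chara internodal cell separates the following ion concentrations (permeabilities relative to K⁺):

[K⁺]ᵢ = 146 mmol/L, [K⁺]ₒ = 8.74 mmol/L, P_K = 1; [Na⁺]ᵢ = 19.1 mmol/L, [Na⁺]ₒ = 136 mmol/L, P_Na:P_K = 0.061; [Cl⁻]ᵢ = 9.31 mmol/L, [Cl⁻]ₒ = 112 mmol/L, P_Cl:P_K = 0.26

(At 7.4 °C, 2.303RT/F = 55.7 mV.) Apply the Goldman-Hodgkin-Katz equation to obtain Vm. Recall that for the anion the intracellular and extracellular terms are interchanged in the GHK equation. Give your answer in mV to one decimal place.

Vm = 55.7 · log₁₀[(Σ P·[cation]ₒ + Σ P·[anion]ᵢ) / (Σ P·[cation]ᵢ + Σ P·[anion]ₒ)]
Numerator = 1×8.74 + 0.061×136 + 0.26×9.31 = 19.46
Denominator = 1×146 + 0.061×19.1 + 0.26×112 = 176.3
Vm = 55.7 · log₁₀(0.11037) = 55.7 × (-0.9571) = -53.31 mV

-53.3 mV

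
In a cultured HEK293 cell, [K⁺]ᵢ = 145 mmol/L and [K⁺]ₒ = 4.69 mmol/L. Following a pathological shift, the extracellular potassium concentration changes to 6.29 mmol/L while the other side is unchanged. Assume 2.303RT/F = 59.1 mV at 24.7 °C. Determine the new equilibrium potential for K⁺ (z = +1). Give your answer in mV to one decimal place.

After the shift: [K⁺]_out = 6.29, [K⁺]_in = 145 mmol/L.
E_new = (59.1/1)·log₁₀(6.29/145) = 59.10 · (-1.3627) = -80.54 mV

-80.5 mV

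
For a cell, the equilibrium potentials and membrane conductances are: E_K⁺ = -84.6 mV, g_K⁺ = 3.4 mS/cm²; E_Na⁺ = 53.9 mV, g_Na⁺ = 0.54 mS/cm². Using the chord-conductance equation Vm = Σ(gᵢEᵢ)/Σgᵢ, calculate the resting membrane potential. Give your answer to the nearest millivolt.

Σ gᵢEᵢ = 3.4·(-84.6) + 0.54·(53.9) = -258.53
Σ gᵢ = 3.4 + 0.54 = 3.94
Vm = -258.53 / 3.94 = -65.62 mV

-66 mV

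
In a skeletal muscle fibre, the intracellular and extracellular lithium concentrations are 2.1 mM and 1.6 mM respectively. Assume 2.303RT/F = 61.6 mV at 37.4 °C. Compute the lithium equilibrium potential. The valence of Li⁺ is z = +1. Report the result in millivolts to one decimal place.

E = (61.6/z) · log₁₀([Li⁺]_out/[Li⁺]_in) with z = +1.
= (61.6/1) · log₁₀(1.6/2.1) = 61.60 · log₁₀(0.7619)
= 61.60 · (-0.1181) = -7.27 mV

-7.3 mV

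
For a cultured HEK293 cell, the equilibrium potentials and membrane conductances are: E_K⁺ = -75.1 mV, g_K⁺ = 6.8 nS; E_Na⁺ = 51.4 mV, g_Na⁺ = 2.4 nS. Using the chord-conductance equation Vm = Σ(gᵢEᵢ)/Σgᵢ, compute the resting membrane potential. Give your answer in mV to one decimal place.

-42.1 mV

Σ gᵢEᵢ = 6.8·(-75.1) + 2.4·(51.4) = -387.32
Σ gᵢ = 6.8 + 2.4 = 9.2
Vm = -387.32 / 9.2 = -42.10 mV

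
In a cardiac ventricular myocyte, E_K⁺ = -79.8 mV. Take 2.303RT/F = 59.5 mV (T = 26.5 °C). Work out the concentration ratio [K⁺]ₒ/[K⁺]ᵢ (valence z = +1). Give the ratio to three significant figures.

0.0456

log₁₀([out]/[in]) = E·z/(59.5) = -79.8 × 1 / 59.5 = -1.3412
[out]/[in] = 10^(-1.3412) = 0.04559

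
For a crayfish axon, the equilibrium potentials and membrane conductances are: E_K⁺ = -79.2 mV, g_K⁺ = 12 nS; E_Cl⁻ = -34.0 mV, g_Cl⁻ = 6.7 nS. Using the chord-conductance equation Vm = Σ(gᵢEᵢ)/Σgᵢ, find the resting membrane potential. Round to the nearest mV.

-63 mV

Σ gᵢEᵢ = 12·(-79.2) + 6.7·(-34.0) = -1178.20
Σ gᵢ = 12 + 6.7 = 18.7
Vm = -1178.20 / 18.7 = -63.01 mV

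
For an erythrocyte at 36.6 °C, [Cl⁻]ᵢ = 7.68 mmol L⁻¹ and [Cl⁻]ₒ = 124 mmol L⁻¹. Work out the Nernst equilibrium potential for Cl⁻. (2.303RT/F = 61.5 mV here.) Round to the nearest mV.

E = (61.5/z) · log₁₀([Cl⁻]_out/[Cl⁻]_in) with z = -1.
For an anion, dividing by z = -1 reverses the sign.
= (61.5/-1) · log₁₀(124/7.68) = -61.50 · log₁₀(16.15)
= -61.50 · (1.2081) = -74.30 mV

-74 mV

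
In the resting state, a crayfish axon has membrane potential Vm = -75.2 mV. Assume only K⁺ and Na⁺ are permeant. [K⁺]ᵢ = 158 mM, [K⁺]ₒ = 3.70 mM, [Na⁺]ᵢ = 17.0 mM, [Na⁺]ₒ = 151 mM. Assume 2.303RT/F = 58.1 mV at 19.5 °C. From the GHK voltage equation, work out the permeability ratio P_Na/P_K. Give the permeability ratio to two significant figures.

0.029

Let α = P_Na/P_K. GHK: Vm = 58.1·log₁₀[(Kₒ + α·Naₒ)/(Kᵢ + α·Naᵢ)].
10^(Vm/58.1) = 10^(-75.2/58.1) = 0.050778
So 0.050778·(Kᵢ + α·Naᵢ) = Kₒ + α·Naₒ → α = (0.050778·158.0 − 3.7) / (151.0 − 0.050778·17.0)
α = (8.023 − 3.7) / (151.0 − 0.8632) = 4.323/150.1 = 0.02879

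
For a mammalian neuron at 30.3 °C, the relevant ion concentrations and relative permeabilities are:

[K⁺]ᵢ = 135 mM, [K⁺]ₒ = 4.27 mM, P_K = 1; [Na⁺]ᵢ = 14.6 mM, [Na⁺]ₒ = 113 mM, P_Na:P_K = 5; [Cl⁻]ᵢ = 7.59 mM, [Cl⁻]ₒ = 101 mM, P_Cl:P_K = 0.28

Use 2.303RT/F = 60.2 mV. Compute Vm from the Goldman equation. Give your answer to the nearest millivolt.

23 mV

Vm = 60.2 · log₁₀[(Σ P·[cation]ₒ + Σ P·[anion]ᵢ) / (Σ P·[cation]ᵢ + Σ P·[anion]ₒ)]
Numerator = 1×4.27 + 5×113 + 0.28×7.59 = 571.4
Denominator = 1×135 + 5×14.6 + 0.28×101 = 236.3
Vm = 60.2 · log₁₀(2.4183) = 60.2 × (0.3835) = 23.09 mV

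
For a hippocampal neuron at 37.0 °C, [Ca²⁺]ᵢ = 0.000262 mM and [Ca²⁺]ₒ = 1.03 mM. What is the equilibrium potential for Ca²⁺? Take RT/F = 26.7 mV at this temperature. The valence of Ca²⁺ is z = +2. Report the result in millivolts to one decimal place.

E = (26.7/z) · ln([Ca²⁺]_out/[Ca²⁺]_in) with z = +2.
= (26.7/2) · ln(1.03/0.000262) = 13.35 · ln(3931)
= 13.35 · (8.2767) = 110.49 mV

110.5 mV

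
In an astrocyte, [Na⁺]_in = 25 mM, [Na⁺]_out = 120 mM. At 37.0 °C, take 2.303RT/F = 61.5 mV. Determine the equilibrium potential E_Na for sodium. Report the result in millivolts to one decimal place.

E = (61.5/z) · log₁₀([Na⁺]_out/[Na⁺]_in) with z = +1.
= (61.5/1) · log₁₀(120/25) = 61.50 · log₁₀(4.8)
= 61.50 · (0.6812) = 41.90 mV

41.9 mV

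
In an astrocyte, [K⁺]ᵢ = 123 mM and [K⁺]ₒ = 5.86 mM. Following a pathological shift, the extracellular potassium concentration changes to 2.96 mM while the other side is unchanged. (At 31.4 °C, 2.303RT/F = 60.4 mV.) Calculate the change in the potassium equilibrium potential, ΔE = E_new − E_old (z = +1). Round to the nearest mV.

E_old = (60.4/1)·log₁₀(5.86/123) = -79.85 mV
E_new = (60.4/1)·log₁₀(2.96/123) = -97.76 mV
ΔE = -97.76 − (-79.85) = -17.91 mV

-18 mV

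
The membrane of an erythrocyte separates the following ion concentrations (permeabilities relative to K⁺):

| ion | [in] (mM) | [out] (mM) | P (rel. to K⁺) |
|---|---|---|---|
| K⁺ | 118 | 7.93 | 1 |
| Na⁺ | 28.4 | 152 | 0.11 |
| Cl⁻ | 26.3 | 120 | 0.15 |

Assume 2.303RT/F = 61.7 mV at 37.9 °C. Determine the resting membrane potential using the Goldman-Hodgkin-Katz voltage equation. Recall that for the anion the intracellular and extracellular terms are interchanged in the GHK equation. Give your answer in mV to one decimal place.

-42.4 mV

Vm = 61.7 · log₁₀[(Σ P·[cation]ₒ + Σ P·[anion]ᵢ) / (Σ P·[cation]ᵢ + Σ P·[anion]ₒ)]
Numerator = 1×7.93 + 0.11×152 + 0.15×26.3 = 28.59
Denominator = 1×118 + 0.11×28.4 + 0.15×120 = 139.1
Vm = 61.7 · log₁₀(0.20554) = 61.7 × (-0.6871) = -42.39 mV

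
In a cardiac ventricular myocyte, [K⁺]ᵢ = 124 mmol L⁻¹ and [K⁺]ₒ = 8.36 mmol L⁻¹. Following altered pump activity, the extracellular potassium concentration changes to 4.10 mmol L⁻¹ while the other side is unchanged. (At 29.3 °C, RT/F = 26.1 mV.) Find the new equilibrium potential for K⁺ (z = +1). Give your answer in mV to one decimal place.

After the shift: [K⁺]_out = 4.10, [K⁺]_in = 124 mmol L⁻¹.
E_new = (26.1/1)·ln(4.10/124) = 26.10 · (-3.4093) = -88.98 mV

-89.0 mV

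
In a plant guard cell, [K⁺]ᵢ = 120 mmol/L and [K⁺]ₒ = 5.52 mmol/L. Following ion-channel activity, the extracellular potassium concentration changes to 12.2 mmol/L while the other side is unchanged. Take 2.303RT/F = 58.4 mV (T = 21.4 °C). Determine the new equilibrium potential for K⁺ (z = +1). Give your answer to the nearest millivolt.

-58 mV

After the shift: [K⁺]_out = 12.2, [K⁺]_in = 120 mmol/L.
E_new = (58.4/1)·log₁₀(12.2/120) = 58.40 · (-0.9928) = -57.98 mV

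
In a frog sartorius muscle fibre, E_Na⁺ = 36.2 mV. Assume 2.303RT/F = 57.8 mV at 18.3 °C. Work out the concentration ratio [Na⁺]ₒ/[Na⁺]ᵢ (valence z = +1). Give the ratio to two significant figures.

4.2

log₁₀([out]/[in]) = E·z/(57.8) = 36.2 × 1 / 57.8 = 0.6263
[out]/[in] = 10^(0.6263) = 4.23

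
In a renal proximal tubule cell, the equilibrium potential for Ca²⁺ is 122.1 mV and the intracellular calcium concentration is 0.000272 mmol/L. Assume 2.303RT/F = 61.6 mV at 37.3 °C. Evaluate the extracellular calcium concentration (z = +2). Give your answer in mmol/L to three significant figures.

Nernst: E = (61.6/2) · log₁₀([out]/[in]), so log₁₀([out]/[in]) = 122.1 × 2 / 61.6 = 3.9643.
[out]/[in] = 10^(3.9643) = 9211.
[out] = 9211 × 0.000272 = 2.505 mmol/L.

2.51 mmol/L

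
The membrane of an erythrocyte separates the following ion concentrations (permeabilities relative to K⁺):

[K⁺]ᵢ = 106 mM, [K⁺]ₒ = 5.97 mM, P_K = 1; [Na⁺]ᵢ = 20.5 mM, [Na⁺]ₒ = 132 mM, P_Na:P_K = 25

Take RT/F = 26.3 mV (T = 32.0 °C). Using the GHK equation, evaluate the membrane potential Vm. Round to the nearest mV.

Vm = 26.3 · ln[(Σ P·[cation]ₒ + Σ P·[anion]ᵢ) / (Σ P·[cation]ᵢ + Σ P·[anion]ₒ)]
Numerator = 1×5.97 + 25×132 = 3306
Denominator = 1×106 + 25×20.5 = 618.5
Vm = 26.3 · ln(5.3451) = 26.3 × (1.6762) = 44.08 mV

44 mV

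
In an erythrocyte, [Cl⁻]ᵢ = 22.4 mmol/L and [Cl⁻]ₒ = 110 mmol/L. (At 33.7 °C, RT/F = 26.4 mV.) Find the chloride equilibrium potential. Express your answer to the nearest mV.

E = (26.4/z) · ln([Cl⁻]_out/[Cl⁻]_in) with z = -1.
For an anion, dividing by z = -1 reverses the sign.
= (26.4/-1) · ln(110/22.4) = -26.40 · ln(4.911)
= -26.40 · (1.5914) = -42.01 mV

-42 mV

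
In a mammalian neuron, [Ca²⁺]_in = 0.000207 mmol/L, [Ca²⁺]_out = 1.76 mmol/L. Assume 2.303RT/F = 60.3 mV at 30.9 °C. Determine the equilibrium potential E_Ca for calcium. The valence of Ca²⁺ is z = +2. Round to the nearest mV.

E = (60.3/z) · log₁₀([Ca²⁺]_out/[Ca²⁺]_in) with z = +2.
= (60.3/2) · log₁₀(1.76/0.000207) = 30.15 · log₁₀(8502)
= 30.15 · (3.9295) = 118.48 mV

118 mV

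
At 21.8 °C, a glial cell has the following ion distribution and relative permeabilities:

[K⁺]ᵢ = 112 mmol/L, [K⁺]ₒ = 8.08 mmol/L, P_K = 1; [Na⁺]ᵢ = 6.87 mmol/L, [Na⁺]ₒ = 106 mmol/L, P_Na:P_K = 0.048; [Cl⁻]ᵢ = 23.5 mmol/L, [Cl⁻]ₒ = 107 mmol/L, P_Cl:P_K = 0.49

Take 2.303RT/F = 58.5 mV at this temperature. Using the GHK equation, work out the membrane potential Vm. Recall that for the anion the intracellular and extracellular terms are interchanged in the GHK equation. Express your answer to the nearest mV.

-48 mV

Vm = 58.5 · log₁₀[(Σ P·[cation]ₒ + Σ P·[anion]ᵢ) / (Σ P·[cation]ᵢ + Σ P·[anion]ₒ)]
Numerator = 1×8.08 + 0.048×106 + 0.49×23.5 = 24.68
Denominator = 1×112 + 0.048×6.87 + 0.49×107 = 164.8
Vm = 58.5 · log₁₀(0.14981) = 58.5 × (-0.8245) = -48.23 mV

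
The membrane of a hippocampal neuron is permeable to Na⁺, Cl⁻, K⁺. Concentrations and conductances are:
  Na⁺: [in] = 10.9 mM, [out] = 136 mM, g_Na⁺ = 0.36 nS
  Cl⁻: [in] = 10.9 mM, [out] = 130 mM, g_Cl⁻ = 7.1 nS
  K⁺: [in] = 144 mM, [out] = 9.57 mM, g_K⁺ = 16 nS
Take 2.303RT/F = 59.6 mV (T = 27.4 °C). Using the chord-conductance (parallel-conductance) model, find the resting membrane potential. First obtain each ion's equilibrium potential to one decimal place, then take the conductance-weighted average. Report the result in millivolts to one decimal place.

-66.3 mV

E_Na⁺ = (59.6/1)·log₁₀(136/10.9) = 65.3 mV
E_Cl⁻ = (59.6/-1)·log₁₀(130/10.9) = -64.2 mV
E_K⁺ = (59.6/1)·log₁₀(9.57/144) = -70.2 mV
Vm = (Σ gᵢEᵢ)/(Σ gᵢ) = (0.36·65.3 + 7.1·-64.2 + 16·-70.2) / (0.36 + 7.1 + 16)
= -1555.51 / 23.46 = -66.30 mV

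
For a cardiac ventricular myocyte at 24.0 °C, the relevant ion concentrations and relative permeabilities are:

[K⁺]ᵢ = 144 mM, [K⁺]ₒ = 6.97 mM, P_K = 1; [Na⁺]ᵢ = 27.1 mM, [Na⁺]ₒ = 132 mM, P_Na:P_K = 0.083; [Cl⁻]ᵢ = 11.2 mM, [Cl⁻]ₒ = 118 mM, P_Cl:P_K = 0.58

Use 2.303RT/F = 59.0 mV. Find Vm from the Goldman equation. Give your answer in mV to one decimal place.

Vm = 59.0 · log₁₀[(Σ P·[cation]ₒ + Σ P·[anion]ᵢ) / (Σ P·[cation]ᵢ + Σ P·[anion]ₒ)]
Numerator = 1×6.97 + 0.083×132 + 0.58×11.2 = 24.42
Denominator = 1×144 + 0.083×27.1 + 0.58×118 = 214.7
Vm = 59.0 · log₁₀(0.11376) = 59.0 × (-0.9440) = -55.70 mV

-55.7 mV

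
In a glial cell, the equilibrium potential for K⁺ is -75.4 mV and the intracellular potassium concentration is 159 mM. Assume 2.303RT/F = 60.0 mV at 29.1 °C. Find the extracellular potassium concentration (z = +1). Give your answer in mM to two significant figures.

8.8 mM

Nernst: E = (60.0/1) · log₁₀([out]/[in]), so log₁₀([out]/[in]) = -75.4 × 1 / 60.0 = -1.2567.
[out]/[in] = 10^(-1.2567) = 0.05538.
[out] = 0.05538 × 159 = 8.805 mM.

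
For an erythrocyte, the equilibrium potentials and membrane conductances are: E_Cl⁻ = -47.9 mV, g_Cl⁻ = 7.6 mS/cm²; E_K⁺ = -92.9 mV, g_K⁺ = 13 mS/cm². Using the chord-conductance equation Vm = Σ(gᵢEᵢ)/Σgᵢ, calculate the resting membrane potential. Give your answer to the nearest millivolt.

-76 mV

Σ gᵢEᵢ = 7.6·(-47.9) + 13·(-92.9) = -1571.74
Σ gᵢ = 7.6 + 13 = 20.6
Vm = -1571.74 / 20.6 = -76.30 mV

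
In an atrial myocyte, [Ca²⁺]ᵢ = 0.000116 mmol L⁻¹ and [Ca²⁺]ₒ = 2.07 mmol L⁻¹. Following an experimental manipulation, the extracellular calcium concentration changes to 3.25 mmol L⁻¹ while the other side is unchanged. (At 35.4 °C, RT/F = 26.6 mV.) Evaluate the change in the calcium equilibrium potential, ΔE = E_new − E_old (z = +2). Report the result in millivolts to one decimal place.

E_old = (26.6/2)·ln(2.07/0.000116) = 130.20 mV
E_new = (26.6/2)·ln(3.25/0.000116) = 136.20 mV
ΔE = 136.20 − (130.20) = 6.00 mV

6.0 mV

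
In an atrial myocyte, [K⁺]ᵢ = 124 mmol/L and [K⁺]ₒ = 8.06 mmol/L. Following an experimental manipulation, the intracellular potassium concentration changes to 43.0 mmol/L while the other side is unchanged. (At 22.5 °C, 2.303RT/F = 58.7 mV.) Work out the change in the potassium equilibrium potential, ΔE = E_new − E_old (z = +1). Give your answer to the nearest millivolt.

E_old = (58.7/1)·log₁₀(8.06/124) = -69.68 mV
E_new = (58.7/1)·log₁₀(8.06/43.0) = -42.68 mV
ΔE = -42.68 − (-69.68) = 27.00 mV

27 mV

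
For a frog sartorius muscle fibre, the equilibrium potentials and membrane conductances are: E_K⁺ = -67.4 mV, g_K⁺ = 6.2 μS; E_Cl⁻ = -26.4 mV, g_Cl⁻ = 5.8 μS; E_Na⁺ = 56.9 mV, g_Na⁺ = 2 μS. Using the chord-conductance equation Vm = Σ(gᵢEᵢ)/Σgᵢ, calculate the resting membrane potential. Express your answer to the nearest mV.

-33 mV

Σ gᵢEᵢ = 6.2·(-67.4) + 5.8·(-26.4) + 2·(56.9) = -457.20
Σ gᵢ = 6.2 + 5.8 + 2 = 14
Vm = -457.20 / 14 = -32.66 mV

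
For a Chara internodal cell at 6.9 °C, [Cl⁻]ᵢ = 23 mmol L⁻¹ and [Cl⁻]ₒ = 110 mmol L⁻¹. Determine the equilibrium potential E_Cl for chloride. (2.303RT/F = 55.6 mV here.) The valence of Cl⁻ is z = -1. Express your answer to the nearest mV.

E = (55.6/z) · log₁₀([Cl⁻]_out/[Cl⁻]_in) with z = -1.
For an anion, dividing by z = -1 reverses the sign.
= (55.6/-1) · log₁₀(110/23) = -55.60 · log₁₀(4.783)
= -55.60 · (0.6797) = -37.79 mV

-38 mV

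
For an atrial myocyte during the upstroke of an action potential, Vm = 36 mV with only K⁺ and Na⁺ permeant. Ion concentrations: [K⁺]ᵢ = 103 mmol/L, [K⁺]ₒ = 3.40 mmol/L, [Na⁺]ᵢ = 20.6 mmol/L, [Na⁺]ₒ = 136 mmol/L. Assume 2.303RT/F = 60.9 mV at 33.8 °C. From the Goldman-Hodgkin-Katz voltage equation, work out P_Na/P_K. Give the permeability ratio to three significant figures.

7.16

Let α = P_Na/P_K. GHK: Vm = 60.9·log₁₀[(Kₒ + α·Naₒ)/(Kᵢ + α·Naᵢ)].
10^(Vm/60.9) = 10^(36.0/60.9) = 3.9006
So 3.9006·(Kᵢ + α·Naᵢ) = Kₒ + α·Naₒ → α = (3.9006·103.0 − 3.4) / (136.0 − 3.9006·20.6)
α = (401.8 − 3.4) / (136.0 − 80.35) = 398.4/55.65 = 7.159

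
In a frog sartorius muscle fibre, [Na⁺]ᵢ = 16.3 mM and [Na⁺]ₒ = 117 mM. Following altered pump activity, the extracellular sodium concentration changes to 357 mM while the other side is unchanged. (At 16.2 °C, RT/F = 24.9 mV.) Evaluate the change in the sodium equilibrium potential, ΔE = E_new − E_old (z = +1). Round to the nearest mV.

E_old = (24.9/1)·ln(117/16.3) = 49.08 mV
E_new = (24.9/1)·ln(357/16.3) = 76.86 mV
ΔE = 76.86 − (49.08) = 27.78 mV

28 mV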